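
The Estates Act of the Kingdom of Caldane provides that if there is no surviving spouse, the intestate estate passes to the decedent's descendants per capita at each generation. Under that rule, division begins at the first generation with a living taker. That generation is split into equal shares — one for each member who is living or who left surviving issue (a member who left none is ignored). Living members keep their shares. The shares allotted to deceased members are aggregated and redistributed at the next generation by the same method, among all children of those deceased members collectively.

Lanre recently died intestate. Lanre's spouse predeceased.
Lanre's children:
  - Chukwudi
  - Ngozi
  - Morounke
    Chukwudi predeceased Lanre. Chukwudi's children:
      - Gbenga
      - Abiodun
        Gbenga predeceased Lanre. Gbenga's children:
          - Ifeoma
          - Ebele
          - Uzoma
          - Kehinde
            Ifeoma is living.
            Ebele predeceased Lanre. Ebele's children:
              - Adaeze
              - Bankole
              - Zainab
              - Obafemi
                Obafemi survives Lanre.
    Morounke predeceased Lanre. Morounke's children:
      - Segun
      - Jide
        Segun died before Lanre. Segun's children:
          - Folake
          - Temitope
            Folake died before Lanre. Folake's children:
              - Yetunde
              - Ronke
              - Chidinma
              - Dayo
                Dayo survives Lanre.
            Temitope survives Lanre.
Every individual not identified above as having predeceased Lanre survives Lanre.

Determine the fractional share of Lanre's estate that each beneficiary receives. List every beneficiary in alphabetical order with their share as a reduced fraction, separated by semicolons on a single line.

There is no surviving spouse, so the entire estate passes to Lanre's descendants per capita at each generation.
At generation 1 (Chukwudi, Ngozi, Morounke) there are 3 shares of (1)/3 = 1/3 each.
Living: Ngozi — each takes 1/3.
Deceased: Chukwudi and Morounke. Their combined 2/3 is pooled and carried to generation 2.
At generation 2 (Gbenga, Abiodun, Segun, Jide) there are 4 shares of (2/3)/4 = 1/6 each.
Living: Abiodun and Jide — each takes 1/6.
Deceased: Gbenga and Segun. Their combined 1/3 is pooled and carried to generation 3.
At generation 3 (Ifeoma, Ebele, Uzoma, Kehinde, Folake, Temitope) there are 6 shares of (1/3)/6 = 1/18 each.
Living: Ifeoma, Uzoma, Kehinde, and Temitope — each takes 1/18.
Deceased: Ebele and Folake. Their combined 1/9 is pooled and carried to generation 4.
At generation 4 (Adaeze, Bankole, Zainab, Obafemi, Yetunde, Ronke, Chidinma, Dayo) there are 8 shares of (1/9)/8 = 1/72 each.
Living: Adaeze, Bankole, Zainab, Obafemi, Yetunde, Ronke, Chidinma, and Dayo — each takes 1/72.

Abiodun 1/6; Adaeze 1/72; Bankole 1/72; Chidinma 1/72; Dayo 1/72; Ifeoma 1/18; Jide 1/6; Kehinde 1/18; Ngozi 1/3; Obafemi 1/72; Ronke 1/72; Temitope 1/18; Uzoma 1/18; Yetunde 1/72; Zainab 1/72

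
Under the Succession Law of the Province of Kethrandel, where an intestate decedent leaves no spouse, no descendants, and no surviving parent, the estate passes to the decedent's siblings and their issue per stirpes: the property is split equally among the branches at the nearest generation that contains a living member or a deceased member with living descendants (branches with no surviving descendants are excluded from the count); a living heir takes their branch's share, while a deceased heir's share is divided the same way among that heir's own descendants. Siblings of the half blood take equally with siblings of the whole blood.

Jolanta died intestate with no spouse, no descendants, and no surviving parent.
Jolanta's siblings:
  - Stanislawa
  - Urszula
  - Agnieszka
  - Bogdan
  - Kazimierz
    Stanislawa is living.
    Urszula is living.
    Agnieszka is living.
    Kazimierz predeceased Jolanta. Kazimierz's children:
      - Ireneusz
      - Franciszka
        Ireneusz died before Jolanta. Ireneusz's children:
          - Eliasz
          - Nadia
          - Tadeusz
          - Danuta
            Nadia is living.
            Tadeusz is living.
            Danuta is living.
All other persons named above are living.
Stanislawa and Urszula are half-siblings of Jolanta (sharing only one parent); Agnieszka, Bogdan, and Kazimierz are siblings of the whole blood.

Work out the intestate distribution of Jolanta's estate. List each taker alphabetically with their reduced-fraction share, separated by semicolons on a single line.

Agnieszka 1/5; Bogdan 1/5; Danuta 1/40; Eliasz 1/40; Franciszka 1/10; Nadia 1/40; Stanislawa 1/5; Tadeusz 1/40; Urszula 1/5

No spouse, descendants, or parent survives, so the estate passes to Jolanta's siblings per stirpes.
Half-blood and whole-blood siblings take equally under the stated rule.
The estate is divided into 5 equal shares of 1/5 among Stanislawa, Urszula, Agnieszka, Bogdan, Kazimierz.
Stanislawa is living and takes 1/5.
Urszula is living and takes 1/5.
Agnieszka is living and takes 1/5.
Bogdan is living and takes 1/5.
Kazimierz predeceased; the 1/5 allotted to Kazimierz's branch passes to Kazimierz's issue by representation.
The 1/5 is divided into 2 equal shares of 1/10 among Ireneusz, Franciszka.
Ireneusz predeceased; the 1/10 allotted to Ireneusz's branch passes to Ireneusz's issue by representation.
The 1/10 is divided into 4 equal shares of 1/40 among Eliasz, Nadia, Tadeusz, Danuta.
Eliasz is living and takes 1/40.
Nadia is living and takes 1/40.
Tadeusz is living and takes 1/40.
Danuta is living and takes 1/40.
Franciszka is living and takes 1/10.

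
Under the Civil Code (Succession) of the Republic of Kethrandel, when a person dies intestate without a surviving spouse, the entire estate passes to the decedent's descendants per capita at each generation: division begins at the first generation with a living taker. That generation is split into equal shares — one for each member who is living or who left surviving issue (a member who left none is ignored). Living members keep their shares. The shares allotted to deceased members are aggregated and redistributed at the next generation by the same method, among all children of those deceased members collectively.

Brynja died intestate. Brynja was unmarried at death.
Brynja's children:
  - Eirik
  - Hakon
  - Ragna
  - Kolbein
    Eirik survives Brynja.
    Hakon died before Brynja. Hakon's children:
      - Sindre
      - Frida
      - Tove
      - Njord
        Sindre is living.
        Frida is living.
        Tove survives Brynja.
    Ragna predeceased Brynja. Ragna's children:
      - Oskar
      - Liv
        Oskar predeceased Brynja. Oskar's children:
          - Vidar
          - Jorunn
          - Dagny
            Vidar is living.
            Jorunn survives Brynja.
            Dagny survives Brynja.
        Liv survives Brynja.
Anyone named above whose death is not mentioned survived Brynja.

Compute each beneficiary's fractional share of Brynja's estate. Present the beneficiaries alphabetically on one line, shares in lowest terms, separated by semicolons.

Dagny 1/36; Eirik 1/4; Frida 1/12; Jorunn 1/36; Kolbein 1/4; Liv 1/12; Njord 1/12; Sindre 1/12; Tove 1/12; Vidar 1/36

There is no surviving spouse, so the entire estate passes to Brynja's descendants per capita at each generation.
At generation 1 (Eirik, Hakon, Ragna, Kolbein) there are 4 shares of (1)/4 = 1/4 each.
Living: Eirik and Kolbein — each takes 1/4.
Deceased: Hakon and Ragna. Their combined 1/2 is pooled and carried to generation 2.
At generation 2 (Sindre, Frida, Tove, Njord, Oskar, Liv) there are 6 shares of (1/2)/6 = 1/12 each.
Living: Sindre, Frida, Tove, Njord, and Liv — each takes 1/12.
Deceased: Oskar. That 1/12 share is carried to generation 3.
At generation 3 (Vidar, Jorunn, Dagny) there are 3 shares of (1/12)/3 = 1/36 each.
Living: Vidar, Jorunn, and Dagny — each takes 1/36.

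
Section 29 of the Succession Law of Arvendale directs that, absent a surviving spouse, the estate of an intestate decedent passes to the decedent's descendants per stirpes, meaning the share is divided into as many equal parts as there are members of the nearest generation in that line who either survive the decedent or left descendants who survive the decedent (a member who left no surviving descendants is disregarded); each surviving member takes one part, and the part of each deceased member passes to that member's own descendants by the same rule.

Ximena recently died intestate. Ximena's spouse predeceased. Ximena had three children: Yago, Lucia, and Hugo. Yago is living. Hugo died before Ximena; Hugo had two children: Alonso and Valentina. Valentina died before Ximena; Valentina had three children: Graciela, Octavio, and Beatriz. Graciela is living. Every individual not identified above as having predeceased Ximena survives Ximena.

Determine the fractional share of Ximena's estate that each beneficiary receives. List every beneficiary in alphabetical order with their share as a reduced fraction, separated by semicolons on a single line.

There is no surviving spouse, so the entire estate passes to Ximena's descendants per stirpes.
The estate is divided into 3 equal shares of 1/3 among Yago, Lucia, Hugo.
Yago is living and takes 1/3.
Lucia is living and takes 1/3.
Hugo predeceased; the 1/3 allotted to Hugo's branch passes to Hugo's issue by representation.
The 1/3 is divided into 2 equal shares of 1/6 among Alonso, Valentina.
Alonso is living and takes 1/6.
Valentina predeceased; the 1/6 allotted to Valentina's branch passes to Valentina's issue by representation.
The 1/6 is divided into 3 equal shares of 1/18 among Graciela, Octavio, Beatriz.
Graciela is living and takes 1/18.
Octavio is living and takes 1/18.
Beatriz is living and takes 1/18.

Alonso 1/6; Beatriz 1/18; Graciela 1/18; Lucia 1/3; Octavio 1/18; Yago 1/3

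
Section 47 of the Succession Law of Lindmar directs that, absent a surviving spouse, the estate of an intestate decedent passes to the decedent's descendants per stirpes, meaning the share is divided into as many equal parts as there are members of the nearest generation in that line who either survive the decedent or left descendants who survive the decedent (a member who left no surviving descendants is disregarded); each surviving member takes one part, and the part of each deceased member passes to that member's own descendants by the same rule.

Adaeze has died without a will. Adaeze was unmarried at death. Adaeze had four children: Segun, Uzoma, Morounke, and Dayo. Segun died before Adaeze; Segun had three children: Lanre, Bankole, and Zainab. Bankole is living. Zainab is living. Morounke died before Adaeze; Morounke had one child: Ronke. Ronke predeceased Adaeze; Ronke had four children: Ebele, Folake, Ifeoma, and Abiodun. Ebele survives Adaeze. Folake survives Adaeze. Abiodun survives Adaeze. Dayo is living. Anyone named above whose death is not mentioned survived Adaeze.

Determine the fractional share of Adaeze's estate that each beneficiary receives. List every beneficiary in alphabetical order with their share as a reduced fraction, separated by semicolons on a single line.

Abiodun 1/16; Bankole 1/12; Dayo 1/4; Ebele 1/16; Folake 1/16; Ifeoma 1/16; Lanre 1/12; Uzoma 1/4; Zainab 1/12

There is no surviving spouse, so the entire estate passes to Adaeze's descendants per stirpes.
The estate is divided into 4 equal shares of 1/4 among Segun, Uzoma, Morounke, Dayo.
Segun predeceased; the 1/4 allotted to Segun's branch passes to Segun's issue by representation.
The 1/4 is divided into 3 equal shares of 1/12 among Lanre, Bankole, Zainab.
Lanre is living and takes 1/12.
Bankole is living and takes 1/12.
Zainab is living and takes 1/12.
Uzoma is living and takes 1/4.
Morounke predeceased; the 1/4 allotted to Morounke's branch passes to Morounke's issue by representation.
Ronke's line is the sole branch at this level, so the full 1/4 passes to Ronke's issue by representation.
The 1/4 is divided into 4 equal shares of 1/16 among Ebele, Folake, Ifeoma, Abiodun.
Ebele is living and takes 1/16.
Folake is living and takes 1/16.
Ifeoma is living and takes 1/16.
Abiodun is living and takes 1/16.
Dayo is living and takes 1/4.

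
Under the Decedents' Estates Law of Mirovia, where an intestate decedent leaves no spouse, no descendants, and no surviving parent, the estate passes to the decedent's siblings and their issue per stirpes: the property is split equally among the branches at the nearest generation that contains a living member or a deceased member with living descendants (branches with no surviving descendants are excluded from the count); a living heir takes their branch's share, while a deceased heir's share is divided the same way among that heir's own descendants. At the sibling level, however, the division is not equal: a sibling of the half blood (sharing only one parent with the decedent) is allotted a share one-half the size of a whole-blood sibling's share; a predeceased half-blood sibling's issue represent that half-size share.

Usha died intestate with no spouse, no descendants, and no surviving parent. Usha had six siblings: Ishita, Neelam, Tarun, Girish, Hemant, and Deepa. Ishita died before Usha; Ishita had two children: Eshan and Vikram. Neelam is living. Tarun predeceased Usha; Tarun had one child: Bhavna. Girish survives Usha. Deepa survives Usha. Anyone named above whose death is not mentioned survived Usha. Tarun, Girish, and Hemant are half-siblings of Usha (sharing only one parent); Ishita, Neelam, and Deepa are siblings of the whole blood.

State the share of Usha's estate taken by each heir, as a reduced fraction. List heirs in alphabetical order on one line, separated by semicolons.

Bhavna 1/9; Deepa 2/9; Eshan 1/9; Girish 1/9; Hemant 1/9; Neelam 2/9; Vikram 1/9

No spouse, descendants, or parent survives, so the estate passes to Usha's siblings per stirpes.
Half-blood siblings count for one-half the weight of whole-blood siblings at the initial division.
Dividing 1 in proportion to weights (total weight 9/2): Ishita (weight 1) → 2/9; Neelam (weight 1) → 2/9; Tarun (weight 1/2) → 1/9; Girish (weight 1/2) → 1/9; Hemant (weight 1/2) → 1/9; Deepa (weight 1) → 2/9.
Ishita predeceased; the 2/9 allotted to Ishita's branch passes to Ishita's issue by representation.
The 2/9 is divided into 2 equal shares of 1/9 among Eshan, Vikram.
Eshan is living and takes 1/9.
Vikram is living and takes 1/9.
Neelam is living and takes 2/9.
Tarun predeceased; the 1/9 allotted to Tarun's branch passes to Tarun's issue by representation.
Bhavna is the sole taker at this level and receives the full 1/9.
Girish is living and takes 1/9.
Hemant is living and takes 1/9.
Deepa is living and takes 2/9.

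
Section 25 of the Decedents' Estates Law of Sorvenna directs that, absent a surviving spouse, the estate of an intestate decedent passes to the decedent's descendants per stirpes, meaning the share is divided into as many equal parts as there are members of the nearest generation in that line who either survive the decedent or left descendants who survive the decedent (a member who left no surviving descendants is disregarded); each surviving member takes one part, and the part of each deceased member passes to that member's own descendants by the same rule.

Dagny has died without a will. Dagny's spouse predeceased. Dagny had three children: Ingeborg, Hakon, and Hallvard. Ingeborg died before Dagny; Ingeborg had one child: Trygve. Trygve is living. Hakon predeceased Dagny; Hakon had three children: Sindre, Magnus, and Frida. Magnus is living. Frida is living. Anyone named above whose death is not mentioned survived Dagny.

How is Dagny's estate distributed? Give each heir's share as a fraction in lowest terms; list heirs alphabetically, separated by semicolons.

There is no surviving spouse, so the entire estate passes to Dagny's descendants per stirpes.
The estate is divided into 3 equal shares of 1/3 among Ingeborg, Hakon, Hallvard.
Ingeborg predeceased; the 1/3 allotted to Ingeborg's branch passes to Ingeborg's issue by representation.
Trygve is the sole taker at this level and receives the full 1/3.
Hakon predeceased; the 1/3 allotted to Hakon's branch passes to Hakon's issue by representation.
The 1/3 is divided into 3 equal shares of 1/9 among Sindre, Magnus, Frida.
Sindre is living and takes 1/9.
Magnus is living and takes 1/9.
Frida is living and takes 1/9.
Hallvard is living and takes 1/3.

Frida 1/9; Hallvard 1/3; Magnus 1/9; Sindre 1/9; Trygve 1/3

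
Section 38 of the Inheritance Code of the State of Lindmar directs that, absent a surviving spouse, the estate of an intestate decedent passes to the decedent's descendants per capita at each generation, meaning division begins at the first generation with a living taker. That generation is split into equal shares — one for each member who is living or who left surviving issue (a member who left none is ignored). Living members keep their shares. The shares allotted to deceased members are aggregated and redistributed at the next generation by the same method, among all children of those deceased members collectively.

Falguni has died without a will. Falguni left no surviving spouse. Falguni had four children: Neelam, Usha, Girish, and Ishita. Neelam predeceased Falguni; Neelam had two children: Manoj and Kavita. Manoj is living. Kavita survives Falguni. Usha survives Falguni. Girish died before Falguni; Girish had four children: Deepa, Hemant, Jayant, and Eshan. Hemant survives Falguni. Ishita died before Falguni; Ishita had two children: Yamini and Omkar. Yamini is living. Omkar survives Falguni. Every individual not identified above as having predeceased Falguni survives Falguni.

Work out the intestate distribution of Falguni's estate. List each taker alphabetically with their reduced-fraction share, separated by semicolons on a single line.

Deepa 3/32; Eshan 3/32; Hemant 3/32; Jayant 3/32; Kavita 3/32; Manoj 3/32; Omkar 3/32; Usha 1/4; Yamini 3/32

There is no surviving spouse, so the entire estate passes to Falguni's descendants per capita at each generation.
At generation 1 (Neelam, Usha, Girish, Ishita) there are 4 shares of (1)/4 = 1/4 each.
Living: Usha — each takes 1/4.
Deceased: Neelam, Girish, and Ishita. Their combined 3/4 is pooled and carried to generation 2.
At generation 2 (Manoj, Kavita, Deepa, Hemant, Jayant, Eshan, Yamini, Omkar) there are 8 shares of (3/4)/8 = 3/32 each.
Living: Manoj, Kavita, Deepa, Hemant, Jayant, Eshan, Yamini, and Omkar — each takes 3/32.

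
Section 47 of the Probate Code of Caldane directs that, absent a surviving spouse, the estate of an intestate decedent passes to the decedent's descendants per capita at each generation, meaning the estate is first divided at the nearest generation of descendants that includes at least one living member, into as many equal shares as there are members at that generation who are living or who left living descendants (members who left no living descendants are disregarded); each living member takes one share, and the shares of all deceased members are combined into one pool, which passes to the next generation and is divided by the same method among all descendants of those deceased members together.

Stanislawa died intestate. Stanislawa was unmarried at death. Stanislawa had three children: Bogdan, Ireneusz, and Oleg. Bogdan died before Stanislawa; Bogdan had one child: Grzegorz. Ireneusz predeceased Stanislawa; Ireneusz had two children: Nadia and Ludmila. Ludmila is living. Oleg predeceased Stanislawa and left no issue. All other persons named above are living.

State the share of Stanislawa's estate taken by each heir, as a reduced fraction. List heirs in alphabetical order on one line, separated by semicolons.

Grzegorz 1/3; Ludmila 1/3; Nadia 1/3

There is no surviving spouse, so the entire estate passes to Stanislawa's descendants per capita at each generation.
No one at generation 1 (Bogdan, Ireneusz) is living; moving to the next generation.
At generation 2 (Grzegorz, Nadia, Ludmila) there are 3 shares of (1)/3 = 1/3 each.
Living: Grzegorz, Nadia, and Ludmila — each takes 1/3.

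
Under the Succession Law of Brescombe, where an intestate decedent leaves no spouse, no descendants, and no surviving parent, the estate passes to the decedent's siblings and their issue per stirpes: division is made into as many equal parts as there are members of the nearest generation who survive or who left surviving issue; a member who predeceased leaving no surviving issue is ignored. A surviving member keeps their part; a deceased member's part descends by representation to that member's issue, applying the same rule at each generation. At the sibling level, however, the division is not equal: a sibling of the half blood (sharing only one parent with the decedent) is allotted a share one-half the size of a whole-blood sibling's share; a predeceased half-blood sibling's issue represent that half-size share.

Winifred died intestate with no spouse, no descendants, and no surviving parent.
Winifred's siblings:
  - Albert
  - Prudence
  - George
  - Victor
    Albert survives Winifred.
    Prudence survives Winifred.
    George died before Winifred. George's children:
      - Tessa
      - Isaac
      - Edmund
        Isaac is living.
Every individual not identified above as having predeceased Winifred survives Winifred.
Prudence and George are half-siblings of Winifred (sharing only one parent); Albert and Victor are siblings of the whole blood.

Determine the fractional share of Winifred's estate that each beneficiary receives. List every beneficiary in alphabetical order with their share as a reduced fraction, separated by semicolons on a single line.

No spouse, descendants, or parent survives, so the estate passes to Winifred's siblings per stirpes.
Half-blood siblings count for one-half the weight of whole-blood siblings at the initial division.
Dividing 1 in proportion to weights (total weight 3): Albert (weight 1) → 1/3; Prudence (weight 1/2) → 1/6; George (weight 1/2) → 1/6; Victor (weight 1) → 1/3.
Albert is living and takes 1/3.
Prudence is living and takes 1/6.
George predeceased; the 1/6 allotted to George's branch passes to George's issue by representation.
The 1/6 is divided into 3 equal shares of 1/18 among Tessa, Isaac, Edmund.
Tessa is living and takes 1/18.
Isaac is living and takes 1/18.
Edmund is living and takes 1/18.
Victor is living and takes 1/3.

Albert 1/3; Edmund 1/18; Isaac 1/18; Prudence 1/6; Tessa 1/18; Victor 1/3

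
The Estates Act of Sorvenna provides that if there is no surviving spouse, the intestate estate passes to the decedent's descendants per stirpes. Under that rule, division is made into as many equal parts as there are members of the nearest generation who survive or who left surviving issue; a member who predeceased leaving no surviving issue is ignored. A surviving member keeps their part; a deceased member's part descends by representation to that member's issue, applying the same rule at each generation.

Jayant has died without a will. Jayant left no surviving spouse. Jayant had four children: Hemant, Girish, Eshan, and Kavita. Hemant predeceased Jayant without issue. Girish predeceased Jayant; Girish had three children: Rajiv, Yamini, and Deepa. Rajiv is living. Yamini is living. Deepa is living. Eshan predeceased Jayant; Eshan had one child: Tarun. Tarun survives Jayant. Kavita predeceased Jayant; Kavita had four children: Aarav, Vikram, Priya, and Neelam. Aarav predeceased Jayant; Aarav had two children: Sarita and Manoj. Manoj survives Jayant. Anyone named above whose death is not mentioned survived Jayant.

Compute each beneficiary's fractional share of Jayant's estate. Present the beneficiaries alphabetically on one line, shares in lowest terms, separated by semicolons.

There is no surviving spouse, so the entire estate passes to Jayant's descendants per stirpes.
Hemant left no surviving issue, so that branch lapses and is disregarded.
The estate is divided into 3 equal shares of 1/3 among Girish, Eshan, Kavita.
Girish predeceased; the 1/3 allotted to Girish's branch passes to Girish's issue by representation.
The 1/3 is divided into 3 equal shares of 1/9 among Rajiv, Yamini, Deepa.
Rajiv is living and takes 1/9.
Yamini is living and takes 1/9.
Deepa is living and takes 1/9.
Eshan predeceased; the 1/3 allotted to Eshan's branch passes to Eshan's issue by representation.
Tarun is the sole taker at this level and receives the full 1/3.
Kavita predeceased; the 1/3 allotted to Kavita's branch passes to Kavita's issue by representation.
The 1/3 is divided into 4 equal shares of 1/12 among Aarav, Vikram, Priya, Neelam.
Aarav predeceased; the 1/12 allotted to Aarav's branch passes to Aarav's issue by representation.
The 1/12 is divided into 2 equal shares of 1/24 among Sarita, Manoj.
Sarita is living and takes 1/24.
Manoj is living and takes 1/24.
Vikram is living and takes 1/12.
Priya is living and takes 1/12.
Neelam is living and takes 1/12.

Deepa 1/9; Manoj 1/24; Neelam 1/12; Priya 1/12; Rajiv 1/9; Sarita 1/24; Tarun 1/3; Vikram 1/12; Yamini 1/9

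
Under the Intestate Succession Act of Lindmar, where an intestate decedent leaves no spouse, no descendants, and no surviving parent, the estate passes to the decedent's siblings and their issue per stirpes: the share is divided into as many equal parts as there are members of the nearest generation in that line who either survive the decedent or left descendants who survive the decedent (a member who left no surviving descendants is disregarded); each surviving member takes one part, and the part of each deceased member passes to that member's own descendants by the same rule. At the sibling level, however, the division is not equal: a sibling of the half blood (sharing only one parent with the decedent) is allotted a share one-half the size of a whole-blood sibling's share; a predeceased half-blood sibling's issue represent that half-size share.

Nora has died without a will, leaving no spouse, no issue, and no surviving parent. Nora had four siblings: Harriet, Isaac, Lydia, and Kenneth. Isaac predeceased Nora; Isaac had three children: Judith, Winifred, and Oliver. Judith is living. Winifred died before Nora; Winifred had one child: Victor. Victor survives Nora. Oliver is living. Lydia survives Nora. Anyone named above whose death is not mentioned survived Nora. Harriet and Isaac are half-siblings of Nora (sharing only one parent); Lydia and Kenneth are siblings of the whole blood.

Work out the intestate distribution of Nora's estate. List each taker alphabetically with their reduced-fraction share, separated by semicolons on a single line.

No spouse, descendants, or parent survives, so the estate passes to Nora's siblings per stirpes.
Half-blood siblings count for one-half the weight of whole-blood siblings at the initial division.
Dividing 1 in proportion to weights (total weight 3): Harriet (weight 1/2) → 1/6; Isaac (weight 1/2) → 1/6; Lydia (weight 1) → 1/3; Kenneth (weight 1) → 1/3.
Harriet is living and takes 1/6.
Isaac predeceased; the 1/6 allotted to Isaac's branch passes to Isaac's issue by representation.
The 1/6 is divided into 3 equal shares of 1/18 among Judith, Winifred, Oliver.
Judith is living and takes 1/18.
Winifred predeceased; the 1/18 allotted to Winifred's branch passes to Winifred's issue by representation.
Victor is the sole taker at this level and receives the full 1/18.
Oliver is living and takes 1/18.
Lydia is living and takes 1/3.
Kenneth is living and takes 1/3.

Harriet 1/6; Judith 1/18; Kenneth 1/3; Lydia 1/3; Oliver 1/18; Victor 1/18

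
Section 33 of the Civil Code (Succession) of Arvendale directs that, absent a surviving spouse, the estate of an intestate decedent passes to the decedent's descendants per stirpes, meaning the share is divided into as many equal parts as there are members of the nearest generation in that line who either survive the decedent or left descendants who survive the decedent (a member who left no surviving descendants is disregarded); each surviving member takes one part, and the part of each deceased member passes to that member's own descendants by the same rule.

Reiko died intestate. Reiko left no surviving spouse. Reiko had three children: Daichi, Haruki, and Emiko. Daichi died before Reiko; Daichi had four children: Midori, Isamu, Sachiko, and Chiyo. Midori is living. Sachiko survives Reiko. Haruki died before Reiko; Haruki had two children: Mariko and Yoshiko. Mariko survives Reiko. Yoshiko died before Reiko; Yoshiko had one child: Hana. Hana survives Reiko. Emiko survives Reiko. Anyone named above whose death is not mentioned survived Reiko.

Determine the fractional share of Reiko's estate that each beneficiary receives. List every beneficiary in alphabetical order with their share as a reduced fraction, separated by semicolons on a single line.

Chiyo 1/12; Emiko 1/3; Hana 1/6; Isamu 1/12; Mariko 1/6; Midori 1/12; Sachiko 1/12

There is no surviving spouse, so the entire estate passes to Reiko's descendants per stirpes.
The estate is divided into 3 equal shares of 1/3 among Daichi, Haruki, Emiko.
Daichi predeceased; the 1/3 allotted to Daichi's branch passes to Daichi's issue by representation.
The 1/3 is divided into 4 equal shares of 1/12 among Midori, Isamu, Sachiko, Chiyo.
Midori is living and takes 1/12.
Isamu is living and takes 1/12.
Sachiko is living and takes 1/12.
Chiyo is living and takes 1/12.
Haruki predeceased; the 1/3 allotted to Haruki's branch passes to Haruki's issue by representation.
The 1/3 is divided into 2 equal shares of 1/6 among Mariko, Yoshiko.
Mariko is living and takes 1/6.
Yoshiko predeceased; the 1/6 allotted to Yoshiko's branch passes to Yoshiko's issue by representation.
Hana is the sole taker at this level and receives the full 1/6.
Emiko is living and takes 1/3.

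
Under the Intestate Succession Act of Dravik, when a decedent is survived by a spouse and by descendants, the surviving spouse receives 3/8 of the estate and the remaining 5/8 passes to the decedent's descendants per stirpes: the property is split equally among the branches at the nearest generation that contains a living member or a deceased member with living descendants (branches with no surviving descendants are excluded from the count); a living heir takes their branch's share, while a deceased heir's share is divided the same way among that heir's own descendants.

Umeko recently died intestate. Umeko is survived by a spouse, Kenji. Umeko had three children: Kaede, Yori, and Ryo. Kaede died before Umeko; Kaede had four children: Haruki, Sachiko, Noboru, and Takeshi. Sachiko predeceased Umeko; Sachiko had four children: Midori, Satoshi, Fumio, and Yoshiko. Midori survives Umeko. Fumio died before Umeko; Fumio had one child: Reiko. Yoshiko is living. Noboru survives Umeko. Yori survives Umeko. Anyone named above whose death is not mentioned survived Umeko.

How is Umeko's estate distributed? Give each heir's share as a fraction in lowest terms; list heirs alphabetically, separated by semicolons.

Haruki 5/96; Kenji 3/8; Midori 5/384; Noboru 5/96; Reiko 5/384; Ryo 5/24; Satoshi 5/384; Takeshi 5/96; Yori 5/24; Yoshiko 5/384

Kenji, as surviving spouse, takes 3/8.
The remaining 5/8 passes to Umeko's descendants per stirpes.
The 5/8 is divided into 3 equal shares of 5/24 among Kaede, Yori, Ryo.
Kaede predeceased; the 5/24 allotted to Kaede's branch passes to Kaede's issue by representation.
The 5/24 is divided into 4 equal shares of 5/96 among Haruki, Sachiko, Noboru, Takeshi.
Haruki is living and takes 5/96.
Sachiko predeceased; the 5/96 allotted to Sachiko's branch passes to Sachiko's issue by representation.
The 5/96 is divided into 4 equal shares of 5/384 among Midori, Satoshi, Fumio, Yoshiko.
Midori is living and takes 5/384.
Satoshi is living and takes 5/384.
Fumio predeceased; the 5/384 allotted to Fumio's branch passes to Fumio's issue by representation.
Reiko is the sole taker at this level and receives the full 5/384.
Yoshiko is living and takes 5/384.
Noboru is living and takes 5/96.
Takeshi is living and takes 5/96.
Yori is living and takes 5/24.
Ryo is living and takes 5/24.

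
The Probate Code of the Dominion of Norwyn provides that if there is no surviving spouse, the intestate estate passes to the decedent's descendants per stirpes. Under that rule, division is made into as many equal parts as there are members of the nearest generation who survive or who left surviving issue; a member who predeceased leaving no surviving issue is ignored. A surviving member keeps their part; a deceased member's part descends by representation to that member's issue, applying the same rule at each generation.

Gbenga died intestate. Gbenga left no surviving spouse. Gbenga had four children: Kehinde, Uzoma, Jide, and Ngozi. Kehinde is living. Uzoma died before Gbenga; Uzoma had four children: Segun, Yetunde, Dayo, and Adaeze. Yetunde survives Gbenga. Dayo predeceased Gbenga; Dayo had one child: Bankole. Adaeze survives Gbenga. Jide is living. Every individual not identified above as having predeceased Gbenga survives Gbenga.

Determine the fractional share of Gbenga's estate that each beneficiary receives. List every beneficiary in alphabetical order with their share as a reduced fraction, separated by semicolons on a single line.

There is no surviving spouse, so the entire estate passes to Gbenga's descendants per stirpes.
The estate is divided into 4 equal shares of 1/4 among Kehinde, Uzoma, Jide, Ngozi.
Kehinde is living and takes 1/4.
Uzoma predeceased; the 1/4 allotted to Uzoma's branch passes to Uzoma's issue by representation.
The 1/4 is divided into 4 equal shares of 1/16 among Segun, Yetunde, Dayo, Adaeze.
Segun is living and takes 1/16.
Yetunde is living and takes 1/16.
Dayo predeceased; the 1/16 allotted to Dayo's branch passes to Dayo's issue by representation.
Bankole is the sole taker at this level and receives the full 1/16.
Adaeze is living and takes 1/16.
Jide is living and takes 1/4.
Ngozi is living and takes 1/4.

Adaeze 1/16; Bankole 1/16; Jide 1/4; Kehinde 1/4; Ngozi 1/4; Segun 1/16; Yetunde 1/16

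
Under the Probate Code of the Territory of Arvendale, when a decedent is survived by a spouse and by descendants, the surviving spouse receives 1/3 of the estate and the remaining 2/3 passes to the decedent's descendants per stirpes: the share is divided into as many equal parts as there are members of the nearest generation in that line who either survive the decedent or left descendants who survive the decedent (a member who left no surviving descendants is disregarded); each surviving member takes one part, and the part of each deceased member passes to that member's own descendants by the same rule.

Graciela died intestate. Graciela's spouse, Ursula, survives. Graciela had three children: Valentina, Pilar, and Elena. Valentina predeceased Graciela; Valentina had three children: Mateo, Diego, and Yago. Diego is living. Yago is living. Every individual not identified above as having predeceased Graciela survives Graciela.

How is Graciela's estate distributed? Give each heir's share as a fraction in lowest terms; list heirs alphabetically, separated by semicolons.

Ursula, as surviving spouse, takes 1/3.
The remaining 2/3 passes to Graciela's descendants per stirpes.
The 2/3 is divided into 3 equal shares of 2/9 among Valentina, Pilar, Elena.
Valentina predeceased; the 2/9 allotted to Valentina's branch passes to Valentina's issue by representation.
The 2/9 is divided into 3 equal shares of 2/27 among Mateo, Diego, Yago.
Mateo is living and takes 2/27.
Diego is living and takes 2/27.
Yago is living and takes 2/27.
Pilar is living and takes 2/9.
Elena is living and takes 2/9.

Diego 2/27; Elena 2/9; Mateo 2/27; Pilar 2/9; Ursula 1/3; Yago 2/27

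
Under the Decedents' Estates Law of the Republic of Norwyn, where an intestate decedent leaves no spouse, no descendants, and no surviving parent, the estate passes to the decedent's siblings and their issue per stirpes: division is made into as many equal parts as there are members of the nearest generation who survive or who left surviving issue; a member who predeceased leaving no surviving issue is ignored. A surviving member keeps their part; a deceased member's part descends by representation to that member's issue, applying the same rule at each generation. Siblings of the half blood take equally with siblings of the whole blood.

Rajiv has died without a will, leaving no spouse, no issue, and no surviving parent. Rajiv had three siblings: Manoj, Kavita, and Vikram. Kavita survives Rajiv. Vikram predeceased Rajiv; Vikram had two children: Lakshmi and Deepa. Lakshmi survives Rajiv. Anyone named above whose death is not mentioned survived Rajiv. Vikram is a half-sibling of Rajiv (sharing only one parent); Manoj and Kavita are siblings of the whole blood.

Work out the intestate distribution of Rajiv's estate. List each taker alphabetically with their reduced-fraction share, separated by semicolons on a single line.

Deepa 1/6; Kavita 1/3; Lakshmi 1/6; Manoj 1/3

No spouse, descendants, or parent survives, so the estate passes to Rajiv's siblings per stirpes.
Half-blood and whole-blood siblings take equally under the stated rule.
The estate is divided into 3 equal shares of 1/3 among Manoj, Kavita, Vikram.
Manoj is living and takes 1/3.
Kavita is living and takes 1/3.
Vikram predeceased; the 1/3 allotted to Vikram's branch passes to Vikram's issue by representation.
The 1/3 is divided into 2 equal shares of 1/6 among Lakshmi, Deepa.
Lakshmi is living and takes 1/6.
Deepa is living and takes 1/6.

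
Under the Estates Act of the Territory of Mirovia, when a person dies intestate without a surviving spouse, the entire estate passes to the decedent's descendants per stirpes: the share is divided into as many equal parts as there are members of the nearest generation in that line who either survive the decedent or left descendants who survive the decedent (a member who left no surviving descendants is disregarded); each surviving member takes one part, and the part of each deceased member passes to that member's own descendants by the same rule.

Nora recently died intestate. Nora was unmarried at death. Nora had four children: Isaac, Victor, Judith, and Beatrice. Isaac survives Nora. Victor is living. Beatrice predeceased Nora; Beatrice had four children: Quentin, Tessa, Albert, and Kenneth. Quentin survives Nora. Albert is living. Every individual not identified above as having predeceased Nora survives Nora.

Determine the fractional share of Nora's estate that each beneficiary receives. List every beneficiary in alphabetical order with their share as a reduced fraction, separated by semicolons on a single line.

There is no surviving spouse, so the entire estate passes to Nora's descendants per stirpes.
The estate is divided into 4 equal shares of 1/4 among Isaac, Victor, Judith, Beatrice.
Isaac is living and takes 1/4.
Victor is living and takes 1/4.
Judith is living and takes 1/4.
Beatrice predeceased; the 1/4 allotted to Beatrice's branch passes to Beatrice's issue by representation.
The 1/4 is divided into 4 equal shares of 1/16 among Quentin, Tessa, Albert, Kenneth.
Quentin is living and takes 1/16.
Tessa is living and takes 1/16.
Albert is living and takes 1/16.
Kenneth is living and takes 1/16.

Albert 1/16; Isaac 1/4; Judith 1/4; Kenneth 1/16; Quentin 1/16; Tessa 1/16; Victor 1/4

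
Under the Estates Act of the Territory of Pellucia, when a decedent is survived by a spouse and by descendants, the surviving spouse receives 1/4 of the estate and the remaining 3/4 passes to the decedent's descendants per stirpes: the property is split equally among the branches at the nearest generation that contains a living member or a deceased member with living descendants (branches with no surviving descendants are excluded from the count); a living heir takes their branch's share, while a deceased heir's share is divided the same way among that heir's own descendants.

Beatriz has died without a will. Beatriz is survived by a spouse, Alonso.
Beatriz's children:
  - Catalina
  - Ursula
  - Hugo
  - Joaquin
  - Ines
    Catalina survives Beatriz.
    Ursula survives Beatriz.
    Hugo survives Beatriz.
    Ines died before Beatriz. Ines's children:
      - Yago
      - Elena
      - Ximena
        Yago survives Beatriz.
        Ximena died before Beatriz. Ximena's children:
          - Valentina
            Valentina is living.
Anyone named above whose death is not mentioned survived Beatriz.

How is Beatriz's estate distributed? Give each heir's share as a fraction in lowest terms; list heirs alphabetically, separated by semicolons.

Alonso, as surviving spouse, takes 1/4.
The remaining 3/4 passes to Beatriz's descendants per stirpes.
The 3/4 is divided into 5 equal shares of 3/20 among Catalina, Ursula, Hugo, Joaquin, Ines.
Catalina is living and takes 3/20.
Ursula is living and takes 3/20.
Hugo is living and takes 3/20.
Joaquin is living and takes 3/20.
Ines predeceased; the 3/20 allotted to Ines's branch passes to Ines's issue by representation.
The 3/20 is divided into 3 equal shares of 1/20 among Yago, Elena, Ximena.
Yago is living and takes 1/20.
Elena is living and takes 1/20.
Ximena predeceased; the 1/20 allotted to Ximena's branch passes to Ximena's issue by representation.
Valentina is the sole taker at this level and receives the full 1/20.

Alonso 1/4; Catalina 3/20; Elena 1/20; Hugo 3/20; Joaquin 3/20; Ursula 3/20; Valentina 1/20; Yago 1/20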